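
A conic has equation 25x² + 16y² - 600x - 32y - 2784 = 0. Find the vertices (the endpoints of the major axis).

(12, -19) and (12, 21)

25(x² - 24x) + 16(y² - 2y) = 2784
Completing the square gives 25(x - 12)² + 16(y - 1)² = 2784 + 3600 + 16 = 6400.
Dividing both sides by 6400: (x - 12)²/256 + (y - 1)²/400 = 1
Ellipse, center (12, 1), major axis vertical; a² = 400, b² = 256.
a = 20. Vertices at (h, k ± a).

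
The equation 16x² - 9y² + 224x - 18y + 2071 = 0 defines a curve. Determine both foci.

(-7, -16) and (-7, 14)

Group: 16(x² + 14x) -9(y² + 2y) = -2071
Completing the square gives 16(x + 7)² -9(y + 1)² = -2071 + 784 - 9 = -1296.
Dividing both sides by -1296: (y + 1)²/144 - (x + 7)²/81 = 1
Hyperbola, center (-7, -1), transverse axis vertical; a² = 144, b² = 81.
c² = a² + b² = 144 + 81 = 225, so c = 15.
Foci lie on the vertical axis through the center: (h, k ± c).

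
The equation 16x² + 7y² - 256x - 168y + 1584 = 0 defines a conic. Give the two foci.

Group the x- and y-terms: 16(x² - 16x) + 7(y² - 24y) = -1584
16(x - 8)² + 7(y - 12)² = -1584 + 1024 + 1008 = 448
Dividing both sides by 448: (x - 8)²/28 + (y - 12)²/64 = 1
Ellipse, center (8, 12), major axis vertical; a² = 64, b² = 28.
c² = a² - b² = 64 - 28 = 36, so c = 6.
Foci lie on the vertical axis through the center: (h, k ± c).

(8, 6) and (8, 18)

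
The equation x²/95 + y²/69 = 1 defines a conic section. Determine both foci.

(0 - √26, 0) and (0 + √26, 0)

Center (0, 0). The larger denominator 95 sits under the x-term, so the major axis is horizontal; a² = 95, b² = 69.
c² = a² - b² = 95 - 69 = 26, so c = √26.
Foci lie on the horizontal axis through the center: (h ± c, k).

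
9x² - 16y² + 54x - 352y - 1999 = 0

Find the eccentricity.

e = 5/4

Group: 9(x² + 6x) -16(y² + 22y) = 1999
Completing the square gives 9(x + 3)² -16(y + 11)² = 1999 + 81 - 1936 = 144.
Divide by 144: (x + 3)²/16 - (y + 11)²/9 = 1
Hyperbola, center (-3, -11), transverse axis horizontal; a² = 16, b² = 9.
c² = a² + b² = 25, so c = 5.
e = c/a = 5/4.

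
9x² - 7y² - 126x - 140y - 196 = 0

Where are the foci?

(7, -14) and (7, -6)

Collect terms: 9(x² - 14x) -7(y² + 20y) = 196
Complete the square in x and y: 9(x - 7)² -7(y + 10)² = 196 + 441 - 700 = -63
Divide by -63: (y + 10)²/9 - (x - 7)²/7 = 1
Hyperbola, center (7, -10), transverse axis vertical; a² = 9, b² = 7.
c² = a² + b² = 9 + 7 = 16, so c = 4.
Foci lie on the vertical axis through the center: (h, k ± c).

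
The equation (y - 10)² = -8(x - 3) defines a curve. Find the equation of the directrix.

Vertex (3, 10); 4p = -8 so p = -2. Opens left.
Directrix is the vertical line x = h − p = 3 − (-2) = 5.

x = 5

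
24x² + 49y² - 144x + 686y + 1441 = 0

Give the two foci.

(-2, -7) and (8, -7)

Group the x- and y-terms: 24(x² - 6x) + 49(y² + 14y) = -1441
Completing the square gives 24(x - 3)² + 49(y + 7)² = -1441 + 216 + 2401 = 1176.
Divide through by 1176 to get (x - 3)²/49 + (y + 7)²/24 = 1.
Ellipse, center (3, -7), major axis horizontal; a² = 49, b² = 24.
c² = a² - b² = 49 - 24 = 25, so c = 5.
Foci lie on the horizontal axis through the center: (h ± c, k).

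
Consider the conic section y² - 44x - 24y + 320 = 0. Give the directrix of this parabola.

Only y is squared. Complete the square in y: (y - 12)² = 44(x - 4).
Vertex (4, 12); 4p = 44 so p = 11. Opens right.
Directrix is the vertical line x = h − p = 4 − (11) = -7.

x = -7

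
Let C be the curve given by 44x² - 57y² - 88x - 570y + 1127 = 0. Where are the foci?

(1, -5 - √101) and (1, -5 + √101)

44(x² - 2x) -57(y² + 10y) = -1127
44(x - 1)² -57(y + 5)² = -1127 + 44 - 1425 = -2508
Divide by -2508: (y + 5)²/44 - (x - 1)²/57 = 1
Hyperbola, center (1, -5), transverse axis vertical; a² = 44, b² = 57.
c² = a² + b² = 44 + 57 = 101, so c = √101.
Foci lie on the vertical axis through the center: (h, k ± c).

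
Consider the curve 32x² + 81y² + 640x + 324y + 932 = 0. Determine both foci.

Group the x- and y-terms: 32(x² + 20x) + 81(y² + 4y) = -932
Completing the square gives 32(x + 10)² + 81(y + 2)² = -932 + 3200 + 324 = 2592.
Divide through by 2592 to get (x + 10)²/81 + (y + 2)²/32 = 1.
Ellipse, center (-10, -2), major axis horizontal; a² = 81, b² = 32.
c² = a² - b² = 81 - 32 = 49, so c = 7.
Foci lie on the horizontal axis through the center: (h ± c, k).

(-17, -2) and (-3, -2)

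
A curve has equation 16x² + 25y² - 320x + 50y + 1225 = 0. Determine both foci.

Collect terms: 16(x² - 20x) + 25(y² + 2y) = -1225
Complete the square: 16(x - 10)² + 25(y + 1)² = -1225 + 1600 + 25 = 400
Divide through by 400 to get (x - 10)²/25 + (y + 1)²/16 = 1.
Ellipse, center (10, -1), major axis horizontal; a² = 25, b² = 16.
c² = a² - b² = 25 - 16 = 9, so c = 3.
Foci lie on the horizontal axis through the center: (h ± c, k).

(7, -1) and (13, -1)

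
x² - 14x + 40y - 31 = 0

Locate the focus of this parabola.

Only x is squared. Complete the square in x: (x - 7)² = -40(y - 2).
Vertex (7, 2); 4p = -40 so p = -10. Opens down.
Focus is p units from the vertex along the axis: (h, k + p).

(7, -8)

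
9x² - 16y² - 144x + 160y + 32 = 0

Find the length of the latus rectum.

9/2

Rearranging, 9(x² - 16x) -16(y² - 10y) = -32.
Complete the square: 9(x - 8)² -16(y - 5)² = -32 + 576 - 400 = 144
Divide by 144: (x - 8)²/16 - (y - 5)²/9 = 1
Hyperbola, center (8, 5), transverse axis horizontal; a² = 16, b² = 9.
Latus rectum length = 2b²/a = 2·9/4 = 9/2.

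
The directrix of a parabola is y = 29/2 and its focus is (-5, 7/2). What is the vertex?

(-5, 9)

The vertex is the midpoint between the focus and the directrix along the axis of symmetry.
Axis is vertical (directrix is horizontal). Vertex y-coordinate = (7/2 + 29/2)/2 = 9; x-coordinate = -5.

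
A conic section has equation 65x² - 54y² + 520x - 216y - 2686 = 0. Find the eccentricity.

Rearranging, 65(x² + 8x) -54(y² + 4y) = 2686.
Complete the square in x and y: 65(x + 4)² -54(y + 2)² = 2686 + 1040 - 216 = 3510
Divide through by 3510 to get (x + 4)²/54 - (y + 2)²/65 = 1.
Hyperbola, center (-4, -2), transverse axis horizontal; a² = 54, b² = 65.
c² = a² + b² = 119, so c = √119.
e = c/a = √119/3√6 = √714/18.

e = √714/18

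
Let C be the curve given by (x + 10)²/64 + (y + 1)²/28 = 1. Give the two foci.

(-16, -1) and (-4, -1)

Center (-10, -1). The larger denominator 64 sits under the x-term, so the major axis is horizontal; a² = 64, b² = 28.
c² = a² - b² = 64 - 28 = 36, so c = 6.
Foci lie on the horizontal axis through the center: (h ± c, k).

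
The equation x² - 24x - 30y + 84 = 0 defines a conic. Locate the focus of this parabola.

(12, 11/2)

Only x is squared. Complete the square in x: (x - 12)² = 30(y + 2).
Vertex (12, -2); 4p = 30 so p = 15/2. Opens up.
Focus is p units from the vertex along the axis: (h, k + p).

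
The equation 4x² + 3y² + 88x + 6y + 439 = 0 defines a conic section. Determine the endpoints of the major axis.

Rearranging, 4(x² + 22x) + 3(y² + 2y) = -439.
Completing the square gives 4(x + 11)² + 3(y + 1)² = -439 + 484 + 3 = 48.
Divide through by 48 to get (x + 11)²/12 + (y + 1)²/16 = 1.
Ellipse, center (-11, -1), major axis vertical; a² = 16, b² = 12.
a = 4. Vertices at (h, k ± a).

(-11, -5) and (-11, 3)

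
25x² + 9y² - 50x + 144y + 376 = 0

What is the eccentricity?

e = 4/5

25(x² - 2x) + 9(y² + 16y) = -376
Completing the square gives 25(x - 1)² + 9(y + 8)² = -376 + 25 + 576 = 225.
Divide by 225: (x - 1)²/9 + (y + 8)²/25 = 1
Ellipse, center (1, -8), major axis vertical; a² = 25, b² = 9.
c² = a² - b² = 16, so c = 4.
e = c/a = 4/5.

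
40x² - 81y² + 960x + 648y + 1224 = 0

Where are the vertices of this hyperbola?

(-21, 4) and (-3, 4)

Group the x- and y-terms: 40(x² + 24x) -81(y² - 8y) = -1224
40(x + 12)² -81(y - 4)² = -1224 + 5760 - 1296 = 3240
Dividing both sides by 3240: (x + 12)²/81 - (y - 4)²/40 = 1
Hyperbola, center (-12, 4), transverse axis horizontal; a² = 81, b² = 40.
a = 9. Vertices at (h ± a, k).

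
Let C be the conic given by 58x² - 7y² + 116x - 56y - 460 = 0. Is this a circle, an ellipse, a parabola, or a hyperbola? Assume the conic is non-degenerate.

No xy term. Coefficients of x² and y² are A = 58, C = -7.
A and C have opposite signs ⇒ hyperbola.

hyperbola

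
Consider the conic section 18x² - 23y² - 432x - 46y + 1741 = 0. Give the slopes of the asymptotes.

3√46/23 and -3√46/23

Group: 18(x² - 24x) -23(y² + 2y) = -1741
Completing the square gives 18(x - 12)² -23(y + 1)² = -1741 + 2592 - 23 = 828.
Dividing both sides by 828: (x - 12)²/46 - (y + 1)²/36 = 1
Hyperbola, center (12, -1), transverse axis horizontal; a² = 46, b² = 36.
For a horizontal hyperbola the asymptotes have slope ±b/a.
Here that is ±6/√46 = ±3√46/23.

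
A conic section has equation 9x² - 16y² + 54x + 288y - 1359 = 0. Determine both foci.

9(x² + 6x) -16(y² - 18y) = 1359
9(x + 3)² -16(y - 9)² = 1359 + 81 - 1296 = 144
Divide through by 144 to get (x + 3)²/16 - (y - 9)²/9 = 1.
Hyperbola, center (-3, 9), transverse axis horizontal; a² = 16, b² = 9.
c² = a² + b² = 16 + 9 = 25, so c = 5.
Foci lie on the horizontal axis through the center: (h ± c, k).

(-8, 9) and (2, 9)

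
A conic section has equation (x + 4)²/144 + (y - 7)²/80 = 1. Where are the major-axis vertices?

(-16, 7) and (8, 7)

Center (-4, 7). The larger denominator 144 sits under the x-term, so the major axis is horizontal; a² = 144, b² = 80.
a = 12. Vertices at (h ± a, k).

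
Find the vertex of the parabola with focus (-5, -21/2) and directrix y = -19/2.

The vertex is the midpoint between the focus and the directrix along the axis of symmetry.
Axis is vertical (directrix is horizontal). Vertex y-coordinate = (-21/2 + (-19/2))/2 = -10; x-coordinate = -5.

(-5, -10)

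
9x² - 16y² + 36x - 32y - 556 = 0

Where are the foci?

(-12, -1) and (8, -1)

Group: 9(x² + 4x) -16(y² + 2y) = 556
9(x + 2)² -16(y + 1)² = 556 + 36 - 16 = 576
Divide through by 576 to get (x + 2)²/64 - (y + 1)²/36 = 1.
Hyperbola, center (-2, -1), transverse axis horizontal; a² = 64, b² = 36.
c² = a² + b² = 64 + 36 = 100, so c = 10.
Foci lie on the horizontal axis through the center: (h ± c, k).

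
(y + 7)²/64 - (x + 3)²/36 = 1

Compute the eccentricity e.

e = 5/4

Center (-3, -7). The positive term is the y-term, so the transverse axis is vertical; a² = 64, b² = 36.
c² = a² + b² = 100, so c = 10.
e = c/a = 10/8 = 5/4.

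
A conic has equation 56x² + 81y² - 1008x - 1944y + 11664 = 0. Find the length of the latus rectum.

112/9

Group: 56(x² - 18x) + 81(y² - 24y) = -11664
Complete the square in x and y: 56(x - 9)² + 81(y - 12)² = -11664 + 4536 + 11664 = 4536
Dividing both sides by 4536: (x - 9)²/81 + (y - 12)²/56 = 1
Ellipse, center (9, 12), major axis horizontal; a² = 81, b² = 56.
Latus rectum length = 2b²/a = 2·56/9 = 112/9.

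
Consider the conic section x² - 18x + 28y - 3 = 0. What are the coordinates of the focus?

(9, -4)

Only x is squared. Complete the square in x: (x - 9)² = -28(y - 3).
Vertex (9, 3); 4p = -28 so p = -7. Opens down.
Focus is p units from the vertex along the axis: (h, k + p).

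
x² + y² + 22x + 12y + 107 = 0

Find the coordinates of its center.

(-11, -6)

Collect terms: (x² + 22x) + (y² + 12y) = -107
Complete the square in x and y: (x + 11)² + (y + 6)² = -107 + 121 + 36 = 50
So (x + 11)² + (y + 6)² = 50.
Circle centered at (-11, -6) with r² = 50.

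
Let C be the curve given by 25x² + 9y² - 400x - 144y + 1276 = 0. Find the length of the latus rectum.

Group the x- and y-terms: 25(x² - 16x) + 9(y² - 16y) = -1276
Completing the square gives 25(x - 8)² + 9(y - 8)² = -1276 + 1600 + 576 = 900.
Divide through by 900 to get (x - 8)²/36 + (y - 8)²/100 = 1.
Ellipse, center (8, 8), major axis vertical; a² = 100, b² = 36.
Latus rectum length = 2b²/a = 2·36/10 = 36/5.

36/5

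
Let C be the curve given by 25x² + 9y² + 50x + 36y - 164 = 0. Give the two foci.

Rearranging, 25(x² + 2x) + 9(y² + 4y) = 164.
Complete the square in x and y: 25(x + 1)² + 9(y + 2)² = 164 + 25 + 36 = 225
Divide by 225: (x + 1)²/9 + (y + 2)²/25 = 1
Ellipse, center (-1, -2), major axis vertical; a² = 25, b² = 9.
c² = a² - b² = 25 - 9 = 16, so c = 4.
Foci lie on the vertical axis through the center: (h, k ± c).

(-1, -6) and (-1, 2)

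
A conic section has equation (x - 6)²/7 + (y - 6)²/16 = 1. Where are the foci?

(6, 3) and (6, 9)

Center (6, 6). The larger denominator 16 sits under the y-term, so the major axis is vertical; a² = 16, b² = 7.
c² = a² - b² = 16 - 7 = 9, so c = 3.
Foci lie on the vertical axis through the center: (h, k ± c).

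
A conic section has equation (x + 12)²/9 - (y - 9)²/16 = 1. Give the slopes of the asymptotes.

Center (-12, 9). The positive term is the x-term, so the transverse axis is horizontal; a² = 9, b² = 16.
For a horizontal hyperbola the asymptotes have slope ±b/a.
Here that is ±4/3.

4/3 and -4/3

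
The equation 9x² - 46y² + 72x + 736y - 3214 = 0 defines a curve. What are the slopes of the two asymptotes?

3√46/46 and -3√46/46

Rearranging, 9(x² + 8x) -46(y² - 16y) = 3214.
Complete the square in x and y: 9(x + 4)² -46(y - 8)² = 3214 + 144 - 2944 = 414
Divide through by 414 to get (x + 4)²/46 - (y - 8)²/9 = 1.
Hyperbola, center (-4, 8), transverse axis horizontal; a² = 46, b² = 9.
For a horizontal hyperbola the asymptotes have slope ±b/a.
Here that is ±3/√46 = ±3√46/46.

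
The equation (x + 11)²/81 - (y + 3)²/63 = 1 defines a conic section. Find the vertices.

Center (-11, -3). The positive term is the x-term, so the transverse axis is horizontal; a² = 81, b² = 63.
a = 9. Vertices at (h ± a, k).

(-20, -3) and (-2, -3)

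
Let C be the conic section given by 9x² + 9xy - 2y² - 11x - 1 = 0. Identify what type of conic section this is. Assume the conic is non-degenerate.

A = 9, B = 9, C = -2.
Discriminant B² − 4AC = 9² − 4·9·(-2) = 153.
B² − 4AC > 0 ⇒ hyperbola.

hyperbola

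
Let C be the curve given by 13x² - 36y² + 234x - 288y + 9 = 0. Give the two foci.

(-16, -4) and (-2, -4)

Group: 13(x² + 18x) -36(y² + 8y) = -9
Complete the square: 13(x + 9)² -36(y + 4)² = -9 + 1053 - 576 = 468
Divide by 468: (x + 9)²/36 - (y + 4)²/13 = 1
Hyperbola, center (-9, -4), transverse axis horizontal; a² = 36, b² = 13.
c² = a² + b² = 36 + 13 = 49, so c = 7.
Foci lie on the horizontal axis through the center: (h ± c, k).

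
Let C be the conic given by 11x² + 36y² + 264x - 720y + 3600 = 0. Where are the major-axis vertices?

11(x² + 24x) + 36(y² - 20y) = -3600
11(x + 12)² + 36(y - 10)² = -3600 + 1584 + 3600 = 1584
Divide through by 1584 to get (x + 12)²/144 + (y - 10)²/44 = 1.
Ellipse, center (-12, 10), major axis horizontal; a² = 144, b² = 44.
a = 12. Vertices at (h ± a, k).

(-24, 10) and (0, 10)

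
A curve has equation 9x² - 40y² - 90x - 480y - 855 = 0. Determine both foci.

(5, -13) and (5, 1)

Group: 9(x² - 10x) -40(y² + 12y) = 855
Complete the square in x and y: 9(x - 5)² -40(y + 6)² = 855 + 225 - 1440 = -360
Divide through by -360 to get (y + 6)²/9 - (x - 5)²/40 = 1.
Hyperbola, center (5, -6), transverse axis vertical; a² = 9, b² = 40.
c² = a² + b² = 9 + 40 = 49, so c = 7.
Foci lie on the vertical axis through the center: (h, k ± c).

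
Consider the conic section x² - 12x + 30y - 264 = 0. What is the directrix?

y = 35/2

Only x is squared. Complete the square in x: (x - 6)² = -30(y - 10).
Vertex (6, 10); 4p = -30 so p = -15/2. Opens down.
Directrix is the horizontal line y = k − p = 10 − (-15/2) = 35/2.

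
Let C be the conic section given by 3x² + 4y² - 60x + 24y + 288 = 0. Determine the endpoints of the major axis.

Group the x- and y-terms: 3(x² - 20x) + 4(y² + 6y) = -288
Complete the square in x and y: 3(x - 10)² + 4(y + 3)² = -288 + 300 + 36 = 48
Divide by 48: (x - 10)²/16 + (y + 3)²/12 = 1
Ellipse, center (10, -3), major axis horizontal; a² = 16, b² = 12.
a = 4. Vertices at (h ± a, k).

(6, -3) and (14, -3)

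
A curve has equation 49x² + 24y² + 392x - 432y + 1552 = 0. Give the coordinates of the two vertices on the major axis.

49(x² + 8x) + 24(y² - 18y) = -1552
Completing the square gives 49(x + 4)² + 24(y - 9)² = -1552 + 784 + 1944 = 1176.
Divide through by 1176 to get (x + 4)²/24 + (y - 9)²/49 = 1.
Ellipse, center (-4, 9), major axis vertical; a² = 49, b² = 24.
a = 7. Vertices at (h, k ± a).

(-4, 2) and (-4, 16)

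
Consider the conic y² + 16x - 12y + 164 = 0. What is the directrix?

Only y is squared. Complete the square in y: (y - 6)² = -16(x + 8).
Vertex (-8, 6); 4p = -16 so p = -4. Opens left.
Directrix is the vertical line x = h − p = -8 − (-4) = -4.

x = -4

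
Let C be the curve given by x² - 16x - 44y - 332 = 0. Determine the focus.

(8, 2)

Only x is squared. Complete the square in x: (x - 8)² = 44(y + 9).
Vertex (8, -9); 4p = 44 so p = 11. Opens up.
Focus is p units from the vertex along the axis: (h, k + p).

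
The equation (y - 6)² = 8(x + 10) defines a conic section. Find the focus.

Vertex (-10, 6); 4p = 8 so p = 2. Opens right.
Focus is p units from the vertex along the axis: (h + p, k).

(-8, 6)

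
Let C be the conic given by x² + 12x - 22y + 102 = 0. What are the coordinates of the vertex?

(-6, 3)

Only x is squared. Complete the square in x: (x + 6)² = 22(y - 3).
Vertex (-6, 3); 4p = 22 so p = 11/2. Opens up.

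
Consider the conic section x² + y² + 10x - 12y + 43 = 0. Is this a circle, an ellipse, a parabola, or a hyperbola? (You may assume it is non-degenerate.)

No xy term. Coefficients of x² and y² are A = 1, C = 1.
A = C (same sign) ⇒ circle.

circle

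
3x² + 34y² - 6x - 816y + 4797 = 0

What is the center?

Collect terms: 3(x² - 2x) + 34(y² - 24y) = -4797
3(x - 1)² + 34(y - 12)² = -4797 + 3 + 4896 = 102
Divide through by 102 to get (x - 1)²/34 + (y - 12)²/3 = 1.
Ellipse with center (1, 12).

(1, 12)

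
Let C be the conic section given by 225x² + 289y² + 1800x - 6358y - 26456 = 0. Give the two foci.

Collect terms: 225(x² + 8x) + 289(y² - 22y) = 26456
Complete the square in x and y: 225(x + 4)² + 289(y - 11)² = 26456 + 3600 + 34969 = 65025
Divide through by 65025 to get (x + 4)²/289 + (y - 11)²/225 = 1.
Ellipse, center (-4, 11), major axis horizontal; a² = 289, b² = 225.
c² = a² - b² = 289 - 225 = 64, so c = 8.
Foci lie on the horizontal axis through the center: (h ± c, k).

(-12, 11) and (4, 11)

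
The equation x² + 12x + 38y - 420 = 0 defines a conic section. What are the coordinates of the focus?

(-6, 5/2)

Only x is squared. Complete the square in x: (x + 6)² = -38(y - 12).
Vertex (-6, 12); 4p = -38 so p = -19/2. Opens down.
Focus is p units from the vertex along the axis: (h, k + p).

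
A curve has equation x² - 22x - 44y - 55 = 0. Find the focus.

Only x is squared. Complete the square in x: (x - 11)² = 44(y + 4).
Vertex (11, -4); 4p = 44 so p = 11. Opens up.
Focus is p units from the vertex along the axis: (h, k + p).

(11, 7)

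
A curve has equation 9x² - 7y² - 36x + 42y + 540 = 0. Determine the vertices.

(2, -6) and (2, 12)

Group the x- and y-terms: 9(x² - 4x) -7(y² - 6y) = -540
Completing the square gives 9(x - 2)² -7(y - 3)² = -540 + 36 - 63 = -567.
Divide through by -567 to get (y - 3)²/81 - (x - 2)²/63 = 1.
Hyperbola, center (2, 3), transverse axis vertical; a² = 81, b² = 63.
a = 9. Vertices at (h, k ± a).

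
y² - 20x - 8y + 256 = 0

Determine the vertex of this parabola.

Only y is squared. Complete the square in y: (y - 4)² = 20(x - 12).
Vertex (12, 4); 4p = 20 so p = 5. Opens right.

(12, 4)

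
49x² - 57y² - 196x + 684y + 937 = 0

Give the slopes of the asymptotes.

Rearranging, 49(x² - 4x) -57(y² - 12y) = -937.
Complete the square: 49(x - 2)² -57(y - 6)² = -937 + 196 - 2052 = -2793
Divide through by -2793 to get (y - 6)²/49 - (x - 2)²/57 = 1.
Hyperbola, center (2, 6), transverse axis vertical; a² = 49, b² = 57.
For a vertical hyperbola the asymptotes have slope ±a/b.
Here that is ±7/√57 = ±7√57/57.

7√57/57 and -7√57/57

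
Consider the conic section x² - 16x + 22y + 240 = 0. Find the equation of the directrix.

Only x is squared. Complete the square in x: (x - 8)² = -22(y + 8).
Vertex (8, -8); 4p = -22 so p = -11/2. Opens down.
Directrix is the horizontal line y = k − p = -8 − (-11/2) = -5/2.

y = -5/2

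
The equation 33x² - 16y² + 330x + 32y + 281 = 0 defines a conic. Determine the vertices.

(-9, 1) and (-1, 1)

Group: 33(x² + 10x) -16(y² - 2y) = -281
33(x + 5)² -16(y - 1)² = -281 + 825 - 16 = 528
Divide through by 528 to get (x + 5)²/16 - (y - 1)²/33 = 1.
Hyperbola, center (-5, 1), transverse axis horizontal; a² = 16, b² = 33.
a = 4. Vertices at (h ± a, k).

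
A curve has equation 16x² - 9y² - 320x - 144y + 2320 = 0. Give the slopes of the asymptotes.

4/3 and -4/3

Collect terms: 16(x² - 20x) -9(y² + 16y) = -2320
Complete the square in x and y: 16(x - 10)² -9(y + 8)² = -2320 + 1600 - 576 = -1296
Divide by -1296: (y + 8)²/144 - (x - 10)²/81 = 1
Hyperbola, center (10, -8), transverse axis vertical; a² = 144, b² = 81.
For a vertical hyperbola the asymptotes have slope ±a/b.
Here that is ±12/9 = ±4/3.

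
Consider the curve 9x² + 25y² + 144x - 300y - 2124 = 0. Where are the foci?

Group: 9(x² + 16x) + 25(y² - 12y) = 2124
Completing the square gives 9(x + 8)² + 25(y - 6)² = 2124 + 576 + 900 = 3600.
Divide by 3600: (x + 8)²/400 + (y - 6)²/144 = 1
Ellipse, center (-8, 6), major axis horizontal; a² = 400, b² = 144.
c² = a² - b² = 400 - 144 = 256, so c = 16.
Foci lie on the horizontal axis through the center: (h ± c, k).

(-24, 6) and (8, 6)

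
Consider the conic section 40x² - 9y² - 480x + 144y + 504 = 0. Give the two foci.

Rearranging, 40(x² - 12x) -9(y² - 16y) = -504.
Complete the square in x and y: 40(x - 6)² -9(y - 8)² = -504 + 1440 - 576 = 360
Divide by 360: (x - 6)²/9 - (y - 8)²/40 = 1
Hyperbola, center (6, 8), transverse axis horizontal; a² = 9, b² = 40.
c² = a² + b² = 9 + 40 = 49, so c = 7.
Foci lie on the horizontal axis through the center: (h ± c, k).

(-1, 8) and (13, 8)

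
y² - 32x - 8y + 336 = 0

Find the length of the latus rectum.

32

Only y is squared. Complete the square in y: (y - 4)² = 32(x - 10).
Vertex (10, 4); 4p = 32 so p = 8. Opens right.
Latus rectum length = |4p| = 32.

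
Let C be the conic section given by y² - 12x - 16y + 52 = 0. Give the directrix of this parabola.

x = -4

Only y is squared. Complete the square in y: (y - 8)² = 12(x + 1).
Vertex (-1, 8); 4p = 12 so p = 3. Opens right.
Directrix is the vertical line x = h − p = -1 − (3) = -4.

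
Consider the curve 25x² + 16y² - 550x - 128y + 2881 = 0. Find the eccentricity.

e = 3/5

Collect terms: 25(x² - 22x) + 16(y² - 8y) = -2881
25(x - 11)² + 16(y - 4)² = -2881 + 3025 + 256 = 400
Divide by 400: (x - 11)²/16 + (y - 4)²/25 = 1
Ellipse, center (11, 4), major axis vertical; a² = 25, b² = 16.
c² = a² - b² = 9, so c = 3.
e = c/a = 3/5.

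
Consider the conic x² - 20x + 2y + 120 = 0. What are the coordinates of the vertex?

Only x is squared. Complete the square in x: (x - 10)² = -2(y + 10).
Vertex (10, -10); 4p = -2 so p = -1/2. Opens down.

(10, -10)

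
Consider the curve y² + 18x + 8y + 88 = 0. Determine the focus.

(-17/2, -4)

Only y is squared. Complete the square in y: (y + 4)² = -18(x + 4).
Vertex (-4, -4); 4p = -18 so p = -9/2. Opens left.
Focus is p units from the vertex along the axis: (h + p, k).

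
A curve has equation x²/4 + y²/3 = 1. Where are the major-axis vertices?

(-2, 0) and (2, 0)

Center (0, 0). The larger denominator 4 sits under the x-term, so the major axis is horizontal; a² = 4, b² = 3.
a = 2. Vertices at (h ± a, k).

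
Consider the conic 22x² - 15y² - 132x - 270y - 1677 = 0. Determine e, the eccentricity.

Group the x- and y-terms: 22(x² - 6x) -15(y² + 18y) = 1677
22(x - 3)² -15(y + 9)² = 1677 + 198 - 1215 = 660
Divide through by 660 to get (x - 3)²/30 - (y + 9)²/44 = 1.
Hyperbola, center (3, -9), transverse axis horizontal; a² = 30, b² = 44.
c² = a² + b² = 74, so c = √74.
e = c/a = √74/√30 = √555/15.

e = √555/15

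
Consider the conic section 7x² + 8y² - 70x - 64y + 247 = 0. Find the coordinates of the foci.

Collect terms: 7(x² - 10x) + 8(y² - 8y) = -247
Complete the square: 7(x - 5)² + 8(y - 4)² = -247 + 175 + 128 = 56
Divide by 56: (x - 5)²/8 + (y - 4)²/7 = 1
Ellipse, center (5, 4), major axis horizontal; a² = 8, b² = 7.
c² = a² - b² = 8 - 7 = 1, so c = 1.
Foci lie on the horizontal axis through the center: (h ± c, k).

(4, 4) and (6, 4)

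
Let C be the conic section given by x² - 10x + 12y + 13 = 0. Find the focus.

Only x is squared. Complete the square in x: (x - 5)² = -12(y - 1).
Vertex (5, 1); 4p = -12 so p = -3. Opens down.
Focus is p units from the vertex along the axis: (h, k + p).

(5, -2)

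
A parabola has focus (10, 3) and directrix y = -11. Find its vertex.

(10, -4)

The vertex is the midpoint between the focus and the directrix along the axis of symmetry.
Axis is vertical (directrix is horizontal). Vertex y-coordinate = (3 + (-11))/2 = -4; x-coordinate = 10.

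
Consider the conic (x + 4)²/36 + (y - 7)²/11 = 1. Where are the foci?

Center (-4, 7). The larger denominator 36 sits under the x-term, so the major axis is horizontal; a² = 36, b² = 11.
c² = a² - b² = 36 - 11 = 25, so c = 5.
Foci lie on the horizontal axis through the center: (h ± c, k).

(-9, 7) and (1, 7)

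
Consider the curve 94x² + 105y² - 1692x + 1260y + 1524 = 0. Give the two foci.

(9 - √11, -6) and (9 + √11, -6)

Group: 94(x² - 18x) + 105(y² + 12y) = -1524
Completing the square gives 94(x - 9)² + 105(y + 6)² = -1524 + 7614 + 3780 = 9870.
Divide through by 9870 to get (x - 9)²/105 + (y + 6)²/94 = 1.
Ellipse, center (9, -6), major axis horizontal; a² = 105, b² = 94.
c² = a² - b² = 105 - 94 = 11, so c = √11.
Foci lie on the horizontal axis through the center: (h ± c, k).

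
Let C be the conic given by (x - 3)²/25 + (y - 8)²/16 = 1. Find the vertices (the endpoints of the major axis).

Center (3, 8). The larger denominator 25 sits under the x-term, so the major axis is horizontal; a² = 25, b² = 16.
a = 5. Vertices at (h ± a, k).

(-2, 8) and (8, 8)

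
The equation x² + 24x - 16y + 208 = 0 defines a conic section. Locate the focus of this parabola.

Only x is squared. Complete the square in x: (x + 12)² = 16(y - 4).
Vertex (-12, 4); 4p = 16 so p = 4. Opens up.
Focus is p units from the vertex along the axis: (h, k + p).

(-12, 8)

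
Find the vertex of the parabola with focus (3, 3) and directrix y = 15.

(3, 9)

The vertex is the midpoint between the focus and the directrix along the axis of symmetry.
Axis is vertical (directrix is horizontal). Vertex y-coordinate = (3 + 15)/2 = 9; x-coordinate = 3.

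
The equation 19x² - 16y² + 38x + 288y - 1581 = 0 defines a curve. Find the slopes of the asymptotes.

√19/4 and -√19/4

Rearranging, 19(x² + 2x) -16(y² - 18y) = 1581.
Complete the square: 19(x + 1)² -16(y - 9)² = 1581 + 19 - 1296 = 304
Dividing both sides by 304: (x + 1)²/16 - (y - 9)²/19 = 1
Hyperbola, center (-1, 9), transverse axis horizontal; a² = 16, b² = 19.
For a horizontal hyperbola the asymptotes have slope ±b/a.
Here that is ±√19/4.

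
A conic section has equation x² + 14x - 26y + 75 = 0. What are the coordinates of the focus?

Only x is squared. Complete the square in x: (x + 7)² = 26(y - 1).
Vertex (-7, 1); 4p = 26 so p = 13/2. Opens up.
Focus is p units from the vertex along the axis: (h, k + p).

(-7, 15/2)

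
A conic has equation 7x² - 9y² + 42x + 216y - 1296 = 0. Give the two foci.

(-7, 12) and (1, 12)

Group: 7(x² + 6x) -9(y² - 24y) = 1296
7(x + 3)² -9(y - 12)² = 1296 + 63 - 1296 = 63
Dividing both sides by 63: (x + 3)²/9 - (y - 12)²/7 = 1
Hyperbola, center (-3, 12), transverse axis horizontal; a² = 9, b² = 7.
c² = a² + b² = 9 + 7 = 16, so c = 4.
Foci lie on the horizontal axis through the center: (h ± c, k).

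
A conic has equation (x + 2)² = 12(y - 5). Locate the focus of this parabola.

(-2, 8)

Vertex (-2, 5); 4p = 12 so p = 3. Opens up.
Focus is p units from the vertex along the axis: (h, k + p).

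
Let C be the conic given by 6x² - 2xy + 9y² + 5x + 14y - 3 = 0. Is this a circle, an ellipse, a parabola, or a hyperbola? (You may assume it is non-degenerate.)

ellipse

A = 6, B = -2, C = 9.
Discriminant B² − 4AC = (-2)² − 4·6·9 = -212.
B² − 4AC < 0 ⇒ ellipse.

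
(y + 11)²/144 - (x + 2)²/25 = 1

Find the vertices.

(-2, -23) and (-2, 1)

Center (-2, -11). The positive term is the y-term, so the transverse axis is vertical; a² = 144, b² = 25.
a = 12. Vertices at (h, k ± a).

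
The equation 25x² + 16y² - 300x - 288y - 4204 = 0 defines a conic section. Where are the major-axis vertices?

(6, -11) and (6, 29)

Rearranging, 25(x² - 12x) + 16(y² - 18y) = 4204.
Complete the square: 25(x - 6)² + 16(y - 9)² = 4204 + 900 + 1296 = 6400
Dividing both sides by 6400: (x - 6)²/256 + (y - 9)²/400 = 1
Ellipse, center (6, 9), major axis vertical; a² = 400, b² = 256.
a = 20. Vertices at (h, k ± a).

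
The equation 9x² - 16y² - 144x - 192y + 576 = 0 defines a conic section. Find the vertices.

(8, -12) and (8, 0)

Group: 9(x² - 16x) -16(y² + 12y) = -576
Complete the square in x and y: 9(x - 8)² -16(y + 6)² = -576 + 576 - 576 = -576
Dividing both sides by -576: (y + 6)²/36 - (x - 8)²/64 = 1
Hyperbola, center (8, -6), transverse axis vertical; a² = 36, b² = 64.
a = 6. Vertices at (h, k ± a).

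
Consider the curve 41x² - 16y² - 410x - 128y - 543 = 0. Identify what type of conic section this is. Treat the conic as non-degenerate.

No xy term. Coefficients of x² and y² are A = 41, C = -16.
A and C have opposite signs ⇒ hyperbola.

hyperbola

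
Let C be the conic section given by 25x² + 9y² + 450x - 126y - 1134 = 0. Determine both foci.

Rearranging, 25(x² + 18x) + 9(y² - 14y) = 1134.
Completing the square gives 25(x + 9)² + 9(y - 7)² = 1134 + 2025 + 441 = 3600.
Dividing both sides by 3600: (x + 9)²/144 + (y - 7)²/400 = 1
Ellipse, center (-9, 7), major axis vertical; a² = 400, b² = 144.
c² = a² - b² = 400 - 144 = 256, so c = 16.
Foci lie on the vertical axis through the center: (h, k ± c).

(-9, -9) and (-9, 23)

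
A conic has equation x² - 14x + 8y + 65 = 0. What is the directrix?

y = 0

Only x is squared. Complete the square in x: (x - 7)² = -8(y + 2).
Vertex (7, -2); 4p = -8 so p = -2. Opens down.
Directrix is the horizontal line y = k − p = -2 − (-2) = 0.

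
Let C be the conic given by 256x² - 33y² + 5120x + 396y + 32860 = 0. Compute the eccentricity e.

e = 17/16

Collect terms: 256(x² + 20x) -33(y² - 12y) = -32860
Complete the square: 256(x + 10)² -33(y - 6)² = -32860 + 25600 - 1188 = -8448
Divide through by -8448 to get (y - 6)²/256 - (x + 10)²/33 = 1.
Hyperbola, center (-10, 6), transverse axis vertical; a² = 256, b² = 33.
c² = a² + b² = 289, so c = 17.
e = c/a = 17/16.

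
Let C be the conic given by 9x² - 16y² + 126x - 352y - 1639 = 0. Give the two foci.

(-12, -11) and (-2, -11)

Group the x- and y-terms: 9(x² + 14x) -16(y² + 22y) = 1639
Complete the square: 9(x + 7)² -16(y + 11)² = 1639 + 441 - 1936 = 144
Divide by 144: (x + 7)²/16 - (y + 11)²/9 = 1
Hyperbola, center (-7, -11), transverse axis horizontal; a² = 16, b² = 9.
c² = a² + b² = 16 + 9 = 25, so c = 5.
Foci lie on the horizontal axis through the center: (h ± c, k).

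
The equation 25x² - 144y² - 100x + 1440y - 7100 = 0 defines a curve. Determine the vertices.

(-10, 5) and (14, 5)

25(x² - 4x) -144(y² - 10y) = 7100
25(x - 2)² -144(y - 5)² = 7100 + 100 - 3600 = 3600
Dividing both sides by 3600: (x - 2)²/144 - (y - 5)²/25 = 1
Hyperbola, center (2, 5), transverse axis horizontal; a² = 144, b² = 25.
a = 12. Vertices at (h ± a, k).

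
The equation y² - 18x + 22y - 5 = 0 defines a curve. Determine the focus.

Only y is squared. Complete the square in y: (y + 11)² = 18(x + 7).
Vertex (-7, -11); 4p = 18 so p = 9/2. Opens right.
Focus is p units from the vertex along the axis: (h + p, k).

(-5/2, -11)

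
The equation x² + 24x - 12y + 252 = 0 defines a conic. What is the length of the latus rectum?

12

Only x is squared. Complete the square in x: (x + 12)² = 12(y - 9).
Vertex (-12, 9); 4p = 12 so p = 3. Opens up.
Latus rectum length = |4p| = 12.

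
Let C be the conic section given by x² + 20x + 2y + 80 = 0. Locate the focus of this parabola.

(-10, 19/2)

Only x is squared. Complete the square in x: (x + 10)² = -2(y - 10).
Vertex (-10, 10); 4p = -2 so p = -1/2. Opens down.
Focus is p units from the vertex along the axis: (h, k + p).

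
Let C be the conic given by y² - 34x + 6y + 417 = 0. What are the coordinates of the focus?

Only y is squared. Complete the square in y: (y + 3)² = 34(x - 12).
Vertex (12, -3); 4p = 34 so p = 17/2. Opens right.
Focus is p units from the vertex along the axis: (h + p, k).

(41/2, -3)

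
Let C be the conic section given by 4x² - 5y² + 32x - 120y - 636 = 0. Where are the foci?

Group the x- and y-terms: 4(x² + 8x) -5(y² + 24y) = 636
Completing the square gives 4(x + 4)² -5(y + 12)² = 636 + 64 - 720 = -20.
Dividing both sides by -20: (y + 12)²/4 - (x + 4)²/5 = 1
Hyperbola, center (-4, -12), transverse axis vertical; a² = 4, b² = 5.
c² = a² + b² = 4 + 5 = 9, so c = 3.
Foci lie on the vertical axis through the center: (h, k ± c).

(-4, -15) and (-4, -9)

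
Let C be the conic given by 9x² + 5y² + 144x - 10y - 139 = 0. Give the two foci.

(-8, -7) and (-8, 9)

Collect terms: 9(x² + 16x) + 5(y² - 2y) = 139
9(x + 8)² + 5(y - 1)² = 139 + 576 + 5 = 720
Divide by 720: (x + 8)²/80 + (y - 1)²/144 = 1
Ellipse, center (-8, 1), major axis vertical; a² = 144, b² = 80.
c² = a² - b² = 144 - 80 = 64, so c = 8.
Foci lie on the vertical axis through the center: (h, k ± c).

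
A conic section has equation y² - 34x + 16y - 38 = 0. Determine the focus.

(11/2, -8)

Only y is squared. Complete the square in y: (y + 8)² = 34(x + 3).
Vertex (-3, -8); 4p = 34 so p = 17/2. Opens right.
Focus is p units from the vertex along the axis: (h + p, k).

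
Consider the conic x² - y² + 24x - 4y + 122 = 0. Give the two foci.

(x² + 24x) -(y² + 4y) = -122
Completing the square gives (x + 12)² -(y + 2)² = -122 + 144 - 4 = 18.
Dividing both sides by 18: (x + 12)²/18 - (y + 2)²/18 = 1
Hyperbola, center (-12, -2), transverse axis horizontal; a² = 18, b² = 18.
c² = a² + b² = 18 + 18 = 36, so c = 6.
Foci lie on the horizontal axis through the center: (h ± c, k).

(-18, -2) and (-6, -2)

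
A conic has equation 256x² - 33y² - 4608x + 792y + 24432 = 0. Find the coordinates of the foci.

(9, -5) and (9, 29)

Collect terms: 256(x² - 18x) -33(y² - 24y) = -24432
Completing the square gives 256(x - 9)² -33(y - 12)² = -24432 + 20736 - 4752 = -8448.
Divide by -8448: (y - 12)²/256 - (x - 9)²/33 = 1
Hyperbola, center (9, 12), transverse axis vertical; a² = 256, b² = 33.
c² = a² + b² = 256 + 33 = 289, so c = 17.
Foci lie on the vertical axis through the center: (h, k ± c).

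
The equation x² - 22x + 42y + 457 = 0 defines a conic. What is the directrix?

Only x is squared. Complete the square in x: (x - 11)² = -42(y + 8).
Vertex (11, -8); 4p = -42 so p = -21/2. Opens down.
Directrix is the horizontal line y = k − p = -8 − (-21/2) = 5/2.

y = 5/2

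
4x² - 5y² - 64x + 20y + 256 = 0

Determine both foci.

Rearranging, 4(x² - 16x) -5(y² - 4y) = -256.
Completing the square gives 4(x - 8)² -5(y - 2)² = -256 + 256 - 20 = -20.
Dividing both sides by -20: (y - 2)²/4 - (x - 8)²/5 = 1
Hyperbola, center (8, 2), transverse axis vertical; a² = 4, b² = 5.
c² = a² + b² = 4 + 5 = 9, so c = 3.
Foci lie on the vertical axis through the center: (h, k ± c).

(8, -1) and (8, 5)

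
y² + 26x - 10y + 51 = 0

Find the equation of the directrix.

Only y is squared. Complete the square in y: (y - 5)² = -26(x + 1).
Vertex (-1, 5); 4p = -26 so p = -13/2. Opens left.
Directrix is the vertical line x = h − p = -1 − (-13/2) = 11/2.

x = 11/2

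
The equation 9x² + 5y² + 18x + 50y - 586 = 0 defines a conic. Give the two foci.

Collect terms: 9(x² + 2x) + 5(y² + 10y) = 586
Complete the square in x and y: 9(x + 1)² + 5(y + 5)² = 586 + 9 + 125 = 720
Divide through by 720 to get (x + 1)²/80 + (y + 5)²/144 = 1.
Ellipse, center (-1, -5), major axis vertical; a² = 144, b² = 80.
c² = a² - b² = 144 - 80 = 64, so c = 8.
Foci lie on the vertical axis through the center: (h, k ± c).

(-1, -13) and (-1, 3)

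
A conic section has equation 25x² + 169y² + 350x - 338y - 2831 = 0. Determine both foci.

(-19, 1) and (5, 1)

Group: 25(x² + 14x) + 169(y² - 2y) = 2831
25(x + 7)² + 169(y - 1)² = 2831 + 1225 + 169 = 4225
Dividing both sides by 4225: (x + 7)²/169 + (y - 1)²/25 = 1
Ellipse, center (-7, 1), major axis horizontal; a² = 169, b² = 25.
c² = a² - b² = 169 - 25 = 144, so c = 12.
Foci lie on the horizontal axis through the center: (h ± c, k).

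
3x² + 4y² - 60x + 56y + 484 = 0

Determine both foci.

(9, -7) and (11, -7)

3(x² - 20x) + 4(y² + 14y) = -484
3(x - 10)² + 4(y + 7)² = -484 + 300 + 196 = 12
Dividing both sides by 12: (x - 10)²/4 + (y + 7)²/3 = 1
Ellipse, center (10, -7), major axis horizontal; a² = 4, b² = 3.
c² = a² - b² = 4 - 3 = 1, so c = 1.
Foci lie on the horizontal axis through the center: (h ± c, k).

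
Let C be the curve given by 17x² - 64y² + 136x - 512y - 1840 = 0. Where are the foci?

Collect terms: 17(x² + 8x) -64(y² + 8y) = 1840
17(x + 4)² -64(y + 4)² = 1840 + 272 - 1024 = 1088
Divide through by 1088 to get (x + 4)²/64 - (y + 4)²/17 = 1.
Hyperbola, center (-4, -4), transverse axis horizontal; a² = 64, b² = 17.
c² = a² + b² = 64 + 17 = 81, so c = 9.
Foci lie on the horizontal axis through the center: (h ± c, k).

(-13, -4) and (5, -4)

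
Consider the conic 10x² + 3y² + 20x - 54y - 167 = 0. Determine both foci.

(-1, 9 - 7√2) and (-1, 9 + 7√2)

Collect terms: 10(x² + 2x) + 3(y² - 18y) = 167
Complete the square: 10(x + 1)² + 3(y - 9)² = 167 + 10 + 243 = 420
Divide by 420: (x + 1)²/42 + (y - 9)²/140 = 1
Ellipse, center (-1, 9), major axis vertical; a² = 140, b² = 42.
c² = a² - b² = 140 - 42 = 98, so c = 7√2.
Foci lie on the vertical axis through the center: (h, k ± c).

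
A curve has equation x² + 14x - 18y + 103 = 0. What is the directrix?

Only x is squared. Complete the square in x: (x + 7)² = 18(y - 3).
Vertex (-7, 3); 4p = 18 so p = 9/2. Opens up.
Directrix is the horizontal line y = k − p = 3 − (9/2) = -3/2.

y = -3/2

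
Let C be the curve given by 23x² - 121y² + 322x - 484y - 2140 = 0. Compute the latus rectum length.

23(x² + 14x) -121(y² + 4y) = 2140
Complete the square: 23(x + 7)² -121(y + 2)² = 2140 + 1127 - 484 = 2783
Divide through by 2783 to get (x + 7)²/121 - (y + 2)²/23 = 1.
Hyperbola, center (-7, -2), transverse axis horizontal; a² = 121, b² = 23.
Latus rectum length = 2b²/a = 2·23/11 = 46/11.

46/11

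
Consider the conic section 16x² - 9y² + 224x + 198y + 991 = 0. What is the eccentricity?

Group the x- and y-terms: 16(x² + 14x) -9(y² - 22y) = -991
Complete the square: 16(x + 7)² -9(y - 11)² = -991 + 784 - 1089 = -1296
Divide through by -1296 to get (y - 11)²/144 - (x + 7)²/81 = 1.
Hyperbola, center (-7, 11), transverse axis vertical; a² = 144, b² = 81.
c² = a² + b² = 225, so c = 15.
e = c/a = 15/12 = 5/4.

e = 5/4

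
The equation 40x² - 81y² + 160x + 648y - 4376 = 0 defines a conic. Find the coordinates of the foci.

Collect terms: 40(x² + 4x) -81(y² - 8y) = 4376
40(x + 2)² -81(y - 4)² = 4376 + 160 - 1296 = 3240
Dividing both sides by 3240: (x + 2)²/81 - (y - 4)²/40 = 1
Hyperbola, center (-2, 4), transverse axis horizontal; a² = 81, b² = 40.
c² = a² + b² = 81 + 40 = 121, so c = 11.
Foci lie on the horizontal axis through the center: (h ± c, k).

(-13, 4) and (9, 4)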